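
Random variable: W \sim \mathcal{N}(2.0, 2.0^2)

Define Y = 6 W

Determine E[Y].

For Y = 6W:
E[Y] = 6 * E[W]
E[W] = 2.0 = 2
E[Y] = 6 * 2 = 12

12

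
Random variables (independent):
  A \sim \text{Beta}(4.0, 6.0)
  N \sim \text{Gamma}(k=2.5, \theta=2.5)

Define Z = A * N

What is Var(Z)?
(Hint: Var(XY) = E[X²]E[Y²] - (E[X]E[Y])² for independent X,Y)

Var(XY) = E[X²]E[Y²] - (E[X]E[Y])²
E[A] = 0.4, Var(A) = 0.021818182
E[N] = 6.25, Var(N) = 15.625
E[A²] = 0.021818182 + 0.4² = 0.18181818
E[N²] = 15.625 + 6.25² = 54.6875
Var(Z) = 0.18181818*54.6875 - (0.4*6.25)²
= 9.9431818 - 6.25 = 3.6931818

3.6931818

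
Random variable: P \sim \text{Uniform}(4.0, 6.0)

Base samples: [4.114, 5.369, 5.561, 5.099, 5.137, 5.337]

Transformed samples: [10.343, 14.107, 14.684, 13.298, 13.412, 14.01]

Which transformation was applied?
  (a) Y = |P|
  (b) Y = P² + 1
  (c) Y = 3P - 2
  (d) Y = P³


Checking option (c) Y = 3P - 2:
  P = 4.114 -> Y = 10.343 ✓
  P = 5.369 -> Y = 14.107 ✓
  P = 5.561 -> Y = 14.684 ✓
All samples match this transformation.

(c) 3P - 2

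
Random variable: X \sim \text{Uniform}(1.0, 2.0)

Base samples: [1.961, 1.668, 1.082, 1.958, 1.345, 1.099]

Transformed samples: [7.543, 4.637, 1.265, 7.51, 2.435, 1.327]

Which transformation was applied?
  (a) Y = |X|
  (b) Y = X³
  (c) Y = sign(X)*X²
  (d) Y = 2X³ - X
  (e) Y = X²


Checking option (b) Y = X³:
  X = 1.961 -> Y = 7.543 ✓
  X = 1.668 -> Y = 4.637 ✓
  X = 1.082 -> Y = 1.265 ✓
All samples match this transformation.

(b) X³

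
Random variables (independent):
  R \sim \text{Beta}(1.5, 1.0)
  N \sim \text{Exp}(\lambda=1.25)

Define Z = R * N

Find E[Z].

For independent RVs: E[XY] = E[X]*E[Y]
E[R] = 0.6
E[N] = 0.8
E[Z] = 0.6 * 0.8 = 0.48

0.48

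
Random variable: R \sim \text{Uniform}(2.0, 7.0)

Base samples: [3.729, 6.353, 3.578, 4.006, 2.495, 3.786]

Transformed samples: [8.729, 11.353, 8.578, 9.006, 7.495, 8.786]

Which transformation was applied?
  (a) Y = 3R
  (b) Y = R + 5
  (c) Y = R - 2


Checking option (b) Y = R + 5:
  R = 3.729 -> Y = 8.729 ✓
  R = 6.353 -> Y = 11.353 ✓
  R = 3.578 -> Y = 8.578 ✓
All samples match this transformation.

(b) R + 5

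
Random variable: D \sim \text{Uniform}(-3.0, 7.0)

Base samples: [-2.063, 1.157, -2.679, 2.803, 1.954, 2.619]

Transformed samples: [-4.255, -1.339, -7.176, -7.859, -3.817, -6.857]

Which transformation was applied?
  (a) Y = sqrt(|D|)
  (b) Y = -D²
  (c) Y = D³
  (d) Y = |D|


Checking option (b) Y = -D²:
  D = -2.063 -> Y = -4.255 ✓
  D = 1.157 -> Y = -1.339 ✓
  D = -2.679 -> Y = -7.176 ✓
All samples match this transformation.

(b) -D²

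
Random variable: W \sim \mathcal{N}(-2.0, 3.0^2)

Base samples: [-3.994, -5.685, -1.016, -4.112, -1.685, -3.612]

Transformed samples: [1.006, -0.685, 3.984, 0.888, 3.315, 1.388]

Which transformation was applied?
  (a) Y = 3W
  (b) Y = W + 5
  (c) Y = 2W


Checking option (b) Y = W + 5:
  W = -3.994 -> Y = 1.006 ✓
  W = -5.685 -> Y = -0.685 ✓
  W = -1.016 -> Y = 3.984 ✓
All samples match this transformation.

(b) W + 5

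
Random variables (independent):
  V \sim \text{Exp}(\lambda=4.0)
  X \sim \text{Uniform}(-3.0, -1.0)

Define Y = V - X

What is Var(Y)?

For independent RVs: Var(aX + bY) = a²Var(X) + b²Var(Y)
Var(V) = 0.0625
Var(X) = 0.33333333
Var(Y) = 1²*0.0625 + (-1)²*0.33333333
= 1*0.0625 + 1*0.33333333 = 0.39583333

0.39583333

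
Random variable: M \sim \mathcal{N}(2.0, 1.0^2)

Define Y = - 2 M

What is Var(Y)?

For Y = aM + b: Var(Y) = a² * Var(M)
Var(M) = 1.0^2 = 1
Var(Y) = (-2)² * 1 = 4 * 1 = 4

4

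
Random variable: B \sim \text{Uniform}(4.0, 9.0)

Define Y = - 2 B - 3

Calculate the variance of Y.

For Y = aB + b: Var(Y) = a² * Var(B)
Var(B) = (9 - 4)^2/12 = 2.0833333
Var(Y) = (-2)² * 2.0833333 = 4 * 2.0833333 = 8.3333333

8.3333333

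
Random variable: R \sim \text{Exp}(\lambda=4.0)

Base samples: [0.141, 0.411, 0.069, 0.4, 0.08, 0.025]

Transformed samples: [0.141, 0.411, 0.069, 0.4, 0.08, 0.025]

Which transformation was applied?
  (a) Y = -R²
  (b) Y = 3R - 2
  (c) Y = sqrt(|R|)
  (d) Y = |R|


Checking option (d) Y = |R|:
  R = 0.141 -> Y = 0.141 ✓
  R = 0.411 -> Y = 0.411 ✓
  R = 0.069 -> Y = 0.069 ✓
All samples match this transformation.

(d) |R|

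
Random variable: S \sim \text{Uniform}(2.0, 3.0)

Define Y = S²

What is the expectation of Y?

E[S²] = Var(S) + (E[S])² = 0.083333333 + 6.25 = 6.3333333

6.3333333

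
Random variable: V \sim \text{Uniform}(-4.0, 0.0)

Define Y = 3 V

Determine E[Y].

For Y = 3V:
E[Y] = 3 * E[V]
E[V] = (-4 + 0)/2 = -2
E[Y] = 3 * (-2) = -6

-6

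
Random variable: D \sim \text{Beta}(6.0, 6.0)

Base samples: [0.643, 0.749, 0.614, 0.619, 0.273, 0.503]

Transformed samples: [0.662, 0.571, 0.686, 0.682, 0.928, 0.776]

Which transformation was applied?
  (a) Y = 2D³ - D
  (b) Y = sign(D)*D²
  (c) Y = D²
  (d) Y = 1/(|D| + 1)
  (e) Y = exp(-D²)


Checking option (e) Y = exp(-D²):
  D = 0.643 -> Y = 0.662 ✓
  D = 0.749 -> Y = 0.571 ✓
  D = 0.614 -> Y = 0.686 ✓
All samples match this transformation.

(e) exp(-D²)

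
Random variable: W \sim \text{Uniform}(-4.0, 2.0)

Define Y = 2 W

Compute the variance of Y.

For Y = aW + b: Var(Y) = a² * Var(W)
Var(W) = (2 + 4)^2/12 = 3
Var(Y) = 2² * 3 = 4 * 3 = 12

12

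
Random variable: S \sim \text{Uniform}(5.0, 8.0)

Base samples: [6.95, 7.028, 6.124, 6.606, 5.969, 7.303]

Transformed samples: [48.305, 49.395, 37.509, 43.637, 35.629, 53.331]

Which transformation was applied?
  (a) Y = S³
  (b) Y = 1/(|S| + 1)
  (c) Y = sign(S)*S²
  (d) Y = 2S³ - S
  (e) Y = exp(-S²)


Checking option (c) Y = sign(S)*S²:
  S = 6.95 -> Y = 48.305 ✓
  S = 7.028 -> Y = 49.395 ✓
  S = 6.124 -> Y = 37.509 ✓
All samples match this transformation.

(c) sign(S)*S²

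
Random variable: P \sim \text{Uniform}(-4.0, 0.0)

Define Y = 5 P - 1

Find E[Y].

For Y = 5P - 1:
E[Y] = 5 * E[P] - 1
E[P] = (-4 + 0)/2 = -2
E[Y] = 5 * (-2) - 1 = -11

-11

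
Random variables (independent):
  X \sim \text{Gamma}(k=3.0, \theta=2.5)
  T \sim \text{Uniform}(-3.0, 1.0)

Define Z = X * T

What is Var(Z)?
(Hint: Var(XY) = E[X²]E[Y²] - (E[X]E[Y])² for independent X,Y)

Var(XY) = E[X²]E[Y²] - (E[X]E[Y])²
E[X] = 7.5, Var(X) = 18.75
E[T] = -1, Var(T) = 1.3333333
E[X²] = 18.75 + 7.5² = 75
E[T²] = 1.3333333 + (-1)² = 2.3333333
Var(Z) = 75*2.3333333 - (7.5*(-1))²
= 175 - 56.25 = 118.75

118.75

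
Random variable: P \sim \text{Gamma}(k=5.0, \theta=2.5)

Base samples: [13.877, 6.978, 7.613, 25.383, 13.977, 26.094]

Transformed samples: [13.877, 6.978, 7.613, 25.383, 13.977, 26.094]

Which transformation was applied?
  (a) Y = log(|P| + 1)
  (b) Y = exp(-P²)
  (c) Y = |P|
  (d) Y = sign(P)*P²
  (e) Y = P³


Checking option (c) Y = |P|:
  P = 13.877 -> Y = 13.877 ✓
  P = 6.978 -> Y = 6.978 ✓
  P = 7.613 -> Y = 7.613 ✓
All samples match this transformation.

(c) |P|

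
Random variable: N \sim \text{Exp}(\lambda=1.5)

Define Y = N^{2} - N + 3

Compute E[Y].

E[Y] = 1*E[N²] - 1*E[N] + 3
E[N] = 0.66666667
E[N²] = Var(N) + (E[N])² = 0.44444444 + 0.44444444 = 0.88888889
E[Y] = 1*0.88888889 - 1*0.66666667 + 3 = 3.2222222

3.2222222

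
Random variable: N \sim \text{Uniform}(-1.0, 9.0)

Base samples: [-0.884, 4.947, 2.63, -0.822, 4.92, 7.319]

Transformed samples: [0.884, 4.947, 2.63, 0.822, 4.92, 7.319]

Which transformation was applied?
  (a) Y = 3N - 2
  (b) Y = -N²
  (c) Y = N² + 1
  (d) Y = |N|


Checking option (d) Y = |N|:
  N = -0.884 -> Y = 0.884 ✓
  N = 4.947 -> Y = 4.947 ✓
  N = 2.63 -> Y = 2.63 ✓
All samples match this transformation.

(d) |N|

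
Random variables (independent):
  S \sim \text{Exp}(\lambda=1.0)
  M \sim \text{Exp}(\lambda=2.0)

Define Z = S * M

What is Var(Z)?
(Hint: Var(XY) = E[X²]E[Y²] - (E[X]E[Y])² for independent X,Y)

Var(XY) = E[X²]E[Y²] - (E[X]E[Y])²
E[S] = 1, Var(S) = 1
E[M] = 0.5, Var(M) = 0.25
E[S²] = 1 + 1² = 2
E[M²] = 0.25 + 0.5² = 0.5
Var(Z) = 2*0.5 - (1*0.5)²
= 1 - 0.25 = 0.75

0.75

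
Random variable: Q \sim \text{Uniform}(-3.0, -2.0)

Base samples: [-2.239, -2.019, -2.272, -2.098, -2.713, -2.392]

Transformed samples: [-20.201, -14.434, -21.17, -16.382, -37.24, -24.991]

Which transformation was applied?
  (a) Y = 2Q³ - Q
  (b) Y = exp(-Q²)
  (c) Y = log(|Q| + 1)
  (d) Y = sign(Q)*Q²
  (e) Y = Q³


Checking option (a) Y = 2Q³ - Q:
  Q = -2.239 -> Y = -20.201 ✓
  Q = -2.019 -> Y = -14.434 ✓
  Q = -2.272 -> Y = -21.17 ✓
All samples match this transformation.

(a) 2Q³ - Q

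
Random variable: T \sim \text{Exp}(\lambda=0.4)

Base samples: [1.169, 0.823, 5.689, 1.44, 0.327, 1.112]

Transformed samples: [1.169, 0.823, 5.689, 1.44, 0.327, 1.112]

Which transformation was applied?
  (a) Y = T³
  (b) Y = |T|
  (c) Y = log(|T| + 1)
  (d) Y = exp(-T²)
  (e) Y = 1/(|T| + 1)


Checking option (b) Y = |T|:
  T = 1.169 -> Y = 1.169 ✓
  T = 0.823 -> Y = 0.823 ✓
  T = 5.689 -> Y = 5.689 ✓
All samples match this transformation.

(b) |T|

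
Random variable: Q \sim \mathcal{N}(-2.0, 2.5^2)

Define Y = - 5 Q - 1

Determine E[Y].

For Y = -5Q - 1:
E[Y] = -5 * E[Q] - 1
E[Q] = -2.0 = -2
E[Y] = -5 * (-2) - 1 = 9

9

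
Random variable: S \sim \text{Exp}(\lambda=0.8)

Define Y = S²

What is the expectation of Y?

E[S²] = Var(S) + (E[S])² = 1.5625 + 1.5625 = 3.125

3.125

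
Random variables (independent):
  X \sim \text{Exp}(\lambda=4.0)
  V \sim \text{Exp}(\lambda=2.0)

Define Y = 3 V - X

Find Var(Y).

For independent RVs: Var(aX + bY) = a²Var(X) + b²Var(Y)
Var(X) = 0.0625
Var(V) = 0.25
Var(Y) = (-1)²*0.0625 + 3²*0.25
= 1*0.0625 + 9*0.25 = 2.3125

2.3125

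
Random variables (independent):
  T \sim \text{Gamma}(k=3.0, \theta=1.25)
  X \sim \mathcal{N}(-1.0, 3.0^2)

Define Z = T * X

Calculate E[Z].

For independent RVs: E[XY] = E[X]*E[Y]
E[T] = 3.75
E[X] = -1
E[Z] = 3.75 * (-1) = -3.75

-3.75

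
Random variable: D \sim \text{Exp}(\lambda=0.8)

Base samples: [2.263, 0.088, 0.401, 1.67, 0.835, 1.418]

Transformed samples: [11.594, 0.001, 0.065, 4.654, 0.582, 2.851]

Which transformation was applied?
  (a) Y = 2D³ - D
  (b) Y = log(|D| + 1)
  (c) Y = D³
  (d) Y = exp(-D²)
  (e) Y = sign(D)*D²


Checking option (c) Y = D³:
  D = 2.263 -> Y = 11.594 ✓
  D = 0.088 -> Y = 0.001 ✓
  D = 0.401 -> Y = 0.065 ✓
All samples match this transformation.

(c) D³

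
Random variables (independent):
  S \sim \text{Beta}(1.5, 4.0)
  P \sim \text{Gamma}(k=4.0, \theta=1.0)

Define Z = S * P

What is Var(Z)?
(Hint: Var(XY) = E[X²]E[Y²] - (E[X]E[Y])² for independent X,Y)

Var(XY) = E[X²]E[Y²] - (E[X]E[Y])²
E[S] = 0.27272727, Var(S) = 0.03051494
E[P] = 4, Var(P) = 4
E[S²] = 0.03051494 + 0.27272727² = 0.1048951
E[P²] = 4 + 4² = 20
Var(Z) = 0.1048951*20 - (0.27272727*4)²
= 2.0979021 - 1.1900826 = 0.90781945

0.90781945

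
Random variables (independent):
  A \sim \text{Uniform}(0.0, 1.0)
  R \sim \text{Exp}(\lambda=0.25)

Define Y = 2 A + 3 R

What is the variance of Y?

For independent RVs: Var(aX + bY) = a²Var(X) + b²Var(Y)
Var(A) = 0.083333333
Var(R) = 16
Var(Y) = 2²*0.083333333 + 3²*16
= 4*0.083333333 + 9*16 = 144.33333

144.33333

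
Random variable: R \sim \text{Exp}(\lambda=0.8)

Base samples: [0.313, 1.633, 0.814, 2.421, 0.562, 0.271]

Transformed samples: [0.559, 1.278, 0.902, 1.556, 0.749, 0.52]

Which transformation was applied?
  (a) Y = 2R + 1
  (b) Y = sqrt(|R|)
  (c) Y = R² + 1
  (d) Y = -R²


Checking option (b) Y = sqrt(|R|):
  R = 0.313 -> Y = 0.559 ✓
  R = 1.633 -> Y = 1.278 ✓
  R = 0.814 -> Y = 0.902 ✓
All samples match this transformation.

(b) sqrt(|R|)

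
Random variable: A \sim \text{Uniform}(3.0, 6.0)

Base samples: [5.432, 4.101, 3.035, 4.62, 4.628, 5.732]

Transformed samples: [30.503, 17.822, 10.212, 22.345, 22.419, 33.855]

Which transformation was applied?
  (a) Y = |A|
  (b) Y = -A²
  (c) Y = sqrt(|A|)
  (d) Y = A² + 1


Checking option (d) Y = A² + 1:
  A = 5.432 -> Y = 30.503 ✓
  A = 4.101 -> Y = 17.822 ✓
  A = 3.035 -> Y = 10.212 ✓
All samples match this transformation.

(d) A² + 1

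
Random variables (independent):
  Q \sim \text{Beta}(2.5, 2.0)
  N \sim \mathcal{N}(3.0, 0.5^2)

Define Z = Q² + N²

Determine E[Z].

E[Z] = E[Q²] + E[N²]
E[Q²] = Var(Q) + E[Q]² = 0.044893378 + 0.30864198 = 0.35353535
E[N²] = Var(N) + E[N]² = 0.25 + 9 = 9.25
E[Z] = 0.35353535 + 9.25 = 9.6035354

9.6035354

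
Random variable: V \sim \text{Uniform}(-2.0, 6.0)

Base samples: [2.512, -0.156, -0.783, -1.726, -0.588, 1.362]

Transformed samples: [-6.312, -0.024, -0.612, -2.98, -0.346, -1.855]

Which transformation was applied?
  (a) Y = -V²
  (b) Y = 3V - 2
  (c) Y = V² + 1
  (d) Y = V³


Checking option (a) Y = -V²:
  V = 2.512 -> Y = -6.312 ✓
  V = -0.156 -> Y = -0.024 ✓
  V = -0.783 -> Y = -0.612 ✓
All samples match this transformation.

(a) -V²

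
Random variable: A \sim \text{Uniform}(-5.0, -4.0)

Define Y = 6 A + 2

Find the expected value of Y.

For Y = 6A + 2:
E[Y] = 6 * E[A] + 2
E[A] = (-5 - 4)/2 = -4.5
E[Y] = 6 * (-4.5) + 2 = -25

-25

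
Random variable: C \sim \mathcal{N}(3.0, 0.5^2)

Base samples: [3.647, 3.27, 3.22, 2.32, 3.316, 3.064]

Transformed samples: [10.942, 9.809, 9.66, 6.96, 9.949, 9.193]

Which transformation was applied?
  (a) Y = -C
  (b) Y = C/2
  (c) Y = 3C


Checking option (c) Y = 3C:
  C = 3.647 -> Y = 10.942 ✓
  C = 3.27 -> Y = 9.809 ✓
  C = 3.22 -> Y = 9.66 ✓
All samples match this transformation.

(c) 3C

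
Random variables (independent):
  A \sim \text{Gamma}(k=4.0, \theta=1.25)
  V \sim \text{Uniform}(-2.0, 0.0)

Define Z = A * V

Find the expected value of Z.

For independent RVs: E[XY] = E[X]*E[Y]
E[A] = 5
E[V] = -1
E[Z] = 5 * (-1) = -5

-5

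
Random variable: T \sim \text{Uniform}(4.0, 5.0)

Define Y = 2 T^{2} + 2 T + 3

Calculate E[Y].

E[Y] = 2*E[T²] + 2*E[T] + 3
E[T] = 4.5
E[T²] = Var(T) + (E[T])² = 0.083333333 + 20.25 = 20.333333
E[Y] = 2*20.333333 + 2*4.5 + 3 = 52.666667

52.666667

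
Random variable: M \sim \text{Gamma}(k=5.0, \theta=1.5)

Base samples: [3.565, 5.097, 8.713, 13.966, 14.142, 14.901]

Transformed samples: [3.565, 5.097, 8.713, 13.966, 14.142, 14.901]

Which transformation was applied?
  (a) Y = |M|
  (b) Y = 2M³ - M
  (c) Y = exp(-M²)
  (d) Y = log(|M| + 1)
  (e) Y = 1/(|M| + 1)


Checking option (a) Y = |M|:
  M = 3.565 -> Y = 3.565 ✓
  M = 5.097 -> Y = 5.097 ✓
  M = 8.713 -> Y = 8.713 ✓
All samples match this transformation.

(a) |M|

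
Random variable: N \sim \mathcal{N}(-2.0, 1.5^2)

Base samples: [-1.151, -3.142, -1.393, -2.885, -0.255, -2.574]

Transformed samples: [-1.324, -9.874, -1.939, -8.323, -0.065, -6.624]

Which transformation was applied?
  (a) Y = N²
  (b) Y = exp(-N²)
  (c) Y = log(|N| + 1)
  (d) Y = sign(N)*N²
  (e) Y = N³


Checking option (d) Y = sign(N)*N²:
  N = -1.151 -> Y = -1.324 ✓
  N = -3.142 -> Y = -9.874 ✓
  N = -1.393 -> Y = -1.939 ✓
All samples match this transformation.

(d) sign(N)*N²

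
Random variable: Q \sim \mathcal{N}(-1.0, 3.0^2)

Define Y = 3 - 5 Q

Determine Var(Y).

For Y = aQ + b: Var(Y) = a² * Var(Q)
Var(Q) = 3.0^2 = 9
Var(Y) = (-5)² * 9 = 25 * 9 = 225

225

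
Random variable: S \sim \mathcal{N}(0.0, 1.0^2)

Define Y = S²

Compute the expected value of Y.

Using E[X²] = Var(X) + (E[X])²:
E[S] = 0
Var(S) = 1.0^2 = 1
E[S²] = 1 + 0² = 1 + 0 = 1

1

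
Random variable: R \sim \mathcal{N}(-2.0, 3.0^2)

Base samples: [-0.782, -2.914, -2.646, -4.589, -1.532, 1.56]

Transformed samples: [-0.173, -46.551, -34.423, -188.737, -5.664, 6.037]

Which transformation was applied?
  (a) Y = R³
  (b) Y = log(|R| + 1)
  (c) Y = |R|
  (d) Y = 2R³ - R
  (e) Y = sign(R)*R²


Checking option (d) Y = 2R³ - R:
  R = -0.782 -> Y = -0.173 ✓
  R = -2.914 -> Y = -46.551 ✓
  R = -2.646 -> Y = -34.423 ✓
All samples match this transformation.

(d) 2R³ - R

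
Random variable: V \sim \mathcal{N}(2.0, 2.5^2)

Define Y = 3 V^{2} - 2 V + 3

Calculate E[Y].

E[Y] = 3*E[V²] - 2*E[V] + 3
E[V] = 2
E[V²] = Var(V) + (E[V])² = 6.25 + 4 = 10.25
E[Y] = 3*10.25 - 2*2 + 3 = 29.75

29.75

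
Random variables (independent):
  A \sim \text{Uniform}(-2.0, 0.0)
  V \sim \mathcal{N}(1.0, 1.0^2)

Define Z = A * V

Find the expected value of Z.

For independent RVs: E[XY] = E[X]*E[Y]
E[A] = -1
E[V] = 1
E[Z] = -1 * 1 = -1

-1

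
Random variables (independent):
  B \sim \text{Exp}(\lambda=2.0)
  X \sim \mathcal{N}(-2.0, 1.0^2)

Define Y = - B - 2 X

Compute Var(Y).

For independent RVs: Var(aX + bY) = a²Var(X) + b²Var(Y)
Var(B) = 0.25
Var(X) = 1
Var(Y) = (-1)²*0.25 + (-2)²*1
= 1*0.25 + 4*1 = 4.25

4.25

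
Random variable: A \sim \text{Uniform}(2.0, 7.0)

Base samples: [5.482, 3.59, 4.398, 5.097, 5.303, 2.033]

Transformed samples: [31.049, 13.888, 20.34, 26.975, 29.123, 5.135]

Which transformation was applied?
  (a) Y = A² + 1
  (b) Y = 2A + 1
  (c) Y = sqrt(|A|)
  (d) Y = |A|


Checking option (a) Y = A² + 1:
  A = 5.482 -> Y = 31.049 ✓
  A = 3.59 -> Y = 13.888 ✓
  A = 4.398 -> Y = 20.34 ✓
All samples match this transformation.

(a) A² + 1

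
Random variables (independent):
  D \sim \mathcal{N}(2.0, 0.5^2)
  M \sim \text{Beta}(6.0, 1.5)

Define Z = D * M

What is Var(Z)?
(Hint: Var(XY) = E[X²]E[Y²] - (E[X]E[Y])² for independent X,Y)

Var(XY) = E[X²]E[Y²] - (E[X]E[Y])²
E[D] = 2, Var(D) = 0.25
E[M] = 0.8, Var(M) = 0.018823529
E[D²] = 0.25 + 2² = 4.25
E[M²] = 0.018823529 + 0.8² = 0.65882353
Var(Z) = 4.25*0.65882353 - (2*0.8)²
= 2.8 - 2.56 = 0.24

0.24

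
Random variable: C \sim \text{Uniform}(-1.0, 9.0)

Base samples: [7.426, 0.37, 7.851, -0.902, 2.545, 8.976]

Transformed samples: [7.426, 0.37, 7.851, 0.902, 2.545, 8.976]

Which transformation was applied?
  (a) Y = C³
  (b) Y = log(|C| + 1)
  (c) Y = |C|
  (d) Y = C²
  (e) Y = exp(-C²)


Checking option (c) Y = |C|:
  C = 7.426 -> Y = 7.426 ✓
  C = 0.37 -> Y = 0.37 ✓
  C = 7.851 -> Y = 7.851 ✓
All samples match this transformation.

(c) |C|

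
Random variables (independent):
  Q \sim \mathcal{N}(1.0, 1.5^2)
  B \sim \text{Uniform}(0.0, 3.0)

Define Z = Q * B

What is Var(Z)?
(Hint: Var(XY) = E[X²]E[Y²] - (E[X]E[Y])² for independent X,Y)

Var(XY) = E[X²]E[Y²] - (E[X]E[Y])²
E[Q] = 1, Var(Q) = 2.25
E[B] = 1.5, Var(B) = 0.75
E[Q²] = 2.25 + 1² = 3.25
E[B²] = 0.75 + 1.5² = 3
Var(Z) = 3.25*3 - (1*1.5)²
= 9.75 - 2.25 = 7.5

7.5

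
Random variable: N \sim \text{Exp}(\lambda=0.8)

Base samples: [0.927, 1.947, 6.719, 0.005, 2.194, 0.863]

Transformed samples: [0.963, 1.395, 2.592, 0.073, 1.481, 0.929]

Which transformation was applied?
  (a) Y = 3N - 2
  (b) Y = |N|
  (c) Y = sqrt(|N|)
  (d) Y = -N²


Checking option (c) Y = sqrt(|N|):
  N = 0.927 -> Y = 0.963 ✓
  N = 1.947 -> Y = 1.395 ✓
  N = 6.719 -> Y = 2.592 ✓
All samples match this transformation.

(c) sqrt(|N|)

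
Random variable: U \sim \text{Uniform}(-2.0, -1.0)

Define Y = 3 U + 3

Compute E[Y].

For Y = 3U + 3:
E[Y] = 3 * E[U] + 3
E[U] = (-2 - 1)/2 = -1.5
E[Y] = 3 * (-1.5) + 3 = -1.5

-1.5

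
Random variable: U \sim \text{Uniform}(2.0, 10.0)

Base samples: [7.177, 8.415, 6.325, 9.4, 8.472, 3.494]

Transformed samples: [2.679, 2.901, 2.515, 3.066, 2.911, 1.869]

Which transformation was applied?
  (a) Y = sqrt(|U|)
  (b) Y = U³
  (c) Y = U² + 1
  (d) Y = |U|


Checking option (a) Y = sqrt(|U|):
  U = 7.177 -> Y = 2.679 ✓
  U = 8.415 -> Y = 2.901 ✓
  U = 6.325 -> Y = 2.515 ✓
All samples match this transformation.

(a) sqrt(|U|)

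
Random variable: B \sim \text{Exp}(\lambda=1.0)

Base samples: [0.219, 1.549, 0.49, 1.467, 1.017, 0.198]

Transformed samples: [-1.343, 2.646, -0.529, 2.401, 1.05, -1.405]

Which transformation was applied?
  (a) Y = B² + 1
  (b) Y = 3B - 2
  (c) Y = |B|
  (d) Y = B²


Checking option (b) Y = 3B - 2:
  B = 0.219 -> Y = -1.343 ✓
  B = 1.549 -> Y = 2.646 ✓
  B = 0.49 -> Y = -0.529 ✓
All samples match this transformation.

(b) 3B - 2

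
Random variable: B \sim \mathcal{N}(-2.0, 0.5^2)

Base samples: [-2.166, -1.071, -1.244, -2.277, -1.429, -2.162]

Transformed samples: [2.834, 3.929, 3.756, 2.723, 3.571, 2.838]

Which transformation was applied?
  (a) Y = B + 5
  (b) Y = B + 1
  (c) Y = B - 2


Checking option (a) Y = B + 5:
  B = -2.166 -> Y = 2.834 ✓
  B = -1.071 -> Y = 3.929 ✓
  B = -1.244 -> Y = 3.756 ✓
All samples match this transformation.

(a) B + 5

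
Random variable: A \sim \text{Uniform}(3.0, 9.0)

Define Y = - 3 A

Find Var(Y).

For Y = aA + b: Var(Y) = a² * Var(A)
Var(A) = (9 - 3)^2/12 = 3
Var(Y) = (-3)² * 3 = 9 * 3 = 27

27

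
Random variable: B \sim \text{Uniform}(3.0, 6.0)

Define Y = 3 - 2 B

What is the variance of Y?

For Y = aB + b: Var(Y) = a² * Var(B)
Var(B) = (6 - 3)^2/12 = 0.75
Var(Y) = (-2)² * 0.75 = 4 * 0.75 = 3

3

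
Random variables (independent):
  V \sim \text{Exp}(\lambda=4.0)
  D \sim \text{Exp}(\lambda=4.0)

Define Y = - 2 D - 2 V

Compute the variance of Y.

For independent RVs: Var(aX + bY) = a²Var(X) + b²Var(Y)
Var(V) = 0.0625
Var(D) = 0.0625
Var(Y) = (-2)²*0.0625 + (-2)²*0.0625
= 4*0.0625 + 4*0.0625 = 0.5

0.5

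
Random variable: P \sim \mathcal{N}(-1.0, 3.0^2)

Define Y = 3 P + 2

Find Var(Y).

For Y = aP + b: Var(Y) = a² * Var(P)
Var(P) = 3.0^2 = 9
Var(Y) = 3² * 9 = 9 * 9 = 81

81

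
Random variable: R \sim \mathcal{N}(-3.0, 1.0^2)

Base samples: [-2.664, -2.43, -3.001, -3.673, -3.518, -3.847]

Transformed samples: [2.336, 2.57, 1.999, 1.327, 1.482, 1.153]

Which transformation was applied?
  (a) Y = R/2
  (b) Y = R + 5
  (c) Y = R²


Checking option (b) Y = R + 5:
  R = -2.664 -> Y = 2.336 ✓
  R = -2.43 -> Y = 2.57 ✓
  R = -3.001 -> Y = 1.999 ✓
All samples match this transformation.

(b) R + 5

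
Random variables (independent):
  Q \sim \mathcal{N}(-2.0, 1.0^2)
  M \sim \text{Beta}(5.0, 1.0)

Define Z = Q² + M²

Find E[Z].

E[Z] = E[Q²] + E[M²]
E[Q²] = Var(Q) + E[Q]² = 1 + 4 = 5
E[M²] = Var(M) + E[M]² = 0.01984127 + 0.69444444 = 0.71428571
E[Z] = 5 + 0.71428571 = 5.7142857

5.7142857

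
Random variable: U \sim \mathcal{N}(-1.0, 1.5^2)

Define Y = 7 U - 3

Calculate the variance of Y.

For Y = aU + b: Var(Y) = a² * Var(U)
Var(U) = 1.5^2 = 2.25
Var(Y) = 7² * 2.25 = 49 * 2.25 = 110.25

110.25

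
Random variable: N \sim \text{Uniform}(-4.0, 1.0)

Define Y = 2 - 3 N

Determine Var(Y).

For Y = aN + b: Var(Y) = a² * Var(N)
Var(N) = (1 + 4)^2/12 = 2.0833333
Var(Y) = (-3)² * 2.0833333 = 9 * 2.0833333 = 18.75

18.75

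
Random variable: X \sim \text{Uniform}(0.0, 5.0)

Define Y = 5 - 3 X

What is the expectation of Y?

For Y = -3X + 5:
E[Y] = -3 * E[X] + 5
E[X] = (0 + 5)/2 = 2.5
E[Y] = -3 * 2.5 + 5 = -2.5

-2.5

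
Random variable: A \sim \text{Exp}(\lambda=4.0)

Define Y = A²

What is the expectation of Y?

E[A²] = Var(A) + (E[A])² = 0.0625 + 0.0625 = 0.125

0.125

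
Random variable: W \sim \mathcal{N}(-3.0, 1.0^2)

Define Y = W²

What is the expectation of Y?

E[W²] = Var(W) + (E[W])² = 1 + 9 = 10

10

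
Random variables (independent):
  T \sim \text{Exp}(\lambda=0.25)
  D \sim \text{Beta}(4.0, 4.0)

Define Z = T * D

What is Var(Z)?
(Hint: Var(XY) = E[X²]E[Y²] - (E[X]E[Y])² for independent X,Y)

Var(XY) = E[X²]E[Y²] - (E[X]E[Y])²
E[T] = 4, Var(T) = 16
E[D] = 0.5, Var(D) = 0.027777778
E[T²] = 16 + 4² = 32
E[D²] = 0.027777778 + 0.5² = 0.27777778
Var(Z) = 32*0.27777778 - (4*0.5)²
= 8.8888889 - 4 = 4.8888889

4.8888889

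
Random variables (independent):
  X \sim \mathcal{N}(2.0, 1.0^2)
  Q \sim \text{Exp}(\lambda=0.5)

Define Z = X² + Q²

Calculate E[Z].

E[Z] = E[X²] + E[Q²]
E[X²] = Var(X) + E[X]² = 1 + 4 = 5
E[Q²] = Var(Q) + E[Q]² = 4 + 4 = 8
E[Z] = 5 + 8 = 13

13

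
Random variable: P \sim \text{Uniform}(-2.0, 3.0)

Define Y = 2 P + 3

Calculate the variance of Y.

For Y = aP + b: Var(Y) = a² * Var(P)
Var(P) = (3 + 2)^2/12 = 2.0833333
Var(Y) = 2² * 2.0833333 = 4 * 2.0833333 = 8.3333333

8.3333333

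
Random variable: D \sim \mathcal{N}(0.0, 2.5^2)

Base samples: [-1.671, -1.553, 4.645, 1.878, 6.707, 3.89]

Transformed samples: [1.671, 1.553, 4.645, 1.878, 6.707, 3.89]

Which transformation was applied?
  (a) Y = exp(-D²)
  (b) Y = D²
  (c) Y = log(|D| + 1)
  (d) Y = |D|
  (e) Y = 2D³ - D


Checking option (d) Y = |D|:
  D = -1.671 -> Y = 1.671 ✓
  D = -1.553 -> Y = 1.553 ✓
  D = 4.645 -> Y = 4.645 ✓
All samples match this transformation.

(d) |D|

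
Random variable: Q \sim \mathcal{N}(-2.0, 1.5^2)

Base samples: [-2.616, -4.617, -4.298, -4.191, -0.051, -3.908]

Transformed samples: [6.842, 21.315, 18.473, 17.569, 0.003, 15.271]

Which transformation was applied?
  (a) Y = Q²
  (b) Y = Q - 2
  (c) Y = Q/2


Checking option (a) Y = Q²:
  Q = -2.616 -> Y = 6.842 ✓
  Q = -4.617 -> Y = 21.315 ✓
  Q = -4.298 -> Y = 18.473 ✓
All samples match this transformation.

(a) Q²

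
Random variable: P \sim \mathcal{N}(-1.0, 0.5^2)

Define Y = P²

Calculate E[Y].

E[P²] = Var(P) + (E[P])² = 0.25 + 1 = 1.25

1.25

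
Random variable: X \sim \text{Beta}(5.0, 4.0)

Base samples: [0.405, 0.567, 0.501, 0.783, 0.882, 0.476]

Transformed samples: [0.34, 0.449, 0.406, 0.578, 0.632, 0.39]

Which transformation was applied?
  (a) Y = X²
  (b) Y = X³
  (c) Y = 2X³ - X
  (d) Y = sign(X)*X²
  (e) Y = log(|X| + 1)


Checking option (e) Y = log(|X| + 1):
  X = 0.405 -> Y = 0.34 ✓
  X = 0.567 -> Y = 0.449 ✓
  X = 0.501 -> Y = 0.406 ✓
All samples match this transformation.

(e) log(|X| + 1)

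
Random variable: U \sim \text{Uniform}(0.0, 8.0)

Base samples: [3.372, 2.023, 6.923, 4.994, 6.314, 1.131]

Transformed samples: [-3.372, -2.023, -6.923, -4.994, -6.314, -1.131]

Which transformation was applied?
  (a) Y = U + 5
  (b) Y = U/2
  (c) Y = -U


Checking option (c) Y = -U:
  U = 3.372 -> Y = -3.372 ✓
  U = 2.023 -> Y = -2.023 ✓
  U = 6.923 -> Y = -6.923 ✓
All samples match this transformation.

(c) -U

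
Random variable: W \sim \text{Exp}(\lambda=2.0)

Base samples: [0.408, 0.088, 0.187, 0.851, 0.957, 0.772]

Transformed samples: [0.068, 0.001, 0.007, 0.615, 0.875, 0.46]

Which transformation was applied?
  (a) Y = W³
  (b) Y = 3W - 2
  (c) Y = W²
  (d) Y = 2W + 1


Checking option (a) Y = W³:
  W = 0.408 -> Y = 0.068 ✓
  W = 0.088 -> Y = 0.001 ✓
  W = 0.187 -> Y = 0.007 ✓
All samples match this transformation.

(a) W³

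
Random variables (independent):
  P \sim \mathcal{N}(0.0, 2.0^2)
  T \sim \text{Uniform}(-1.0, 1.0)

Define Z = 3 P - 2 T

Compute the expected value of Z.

E[Z] = 3*E[P] - 2*E[T]
E[P] = 0
E[T] = 0
E[Z] = 3*0 - 2*0 = 0

0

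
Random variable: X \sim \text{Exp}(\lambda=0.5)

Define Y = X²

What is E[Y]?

Using E[X²] = Var(X) + (E[X])²:
E[X] = 2
Var(X) = 1/0.5^2 = 4
E[X²] = 4 + 2² = 4 + 4 = 8

8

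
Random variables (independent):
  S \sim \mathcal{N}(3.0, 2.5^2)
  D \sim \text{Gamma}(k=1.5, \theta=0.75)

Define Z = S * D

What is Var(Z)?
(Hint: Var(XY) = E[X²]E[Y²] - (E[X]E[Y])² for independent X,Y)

Var(XY) = E[X²]E[Y²] - (E[X]E[Y])²
E[S] = 3, Var(S) = 6.25
E[D] = 1.125, Var(D) = 0.84375
E[S²] = 6.25 + 3² = 15.25
E[D²] = 0.84375 + 1.125² = 2.109375
Var(Z) = 15.25*2.109375 - (3*1.125)²
= 32.167969 - 11.390625 = 20.777344

20.777344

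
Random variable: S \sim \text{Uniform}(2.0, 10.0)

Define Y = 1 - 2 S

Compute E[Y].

For Y = -2S + 1:
E[Y] = -2 * E[S] + 1
E[S] = (2 + 10)/2 = 6
E[Y] = -2 * 6 + 1 = -11

-11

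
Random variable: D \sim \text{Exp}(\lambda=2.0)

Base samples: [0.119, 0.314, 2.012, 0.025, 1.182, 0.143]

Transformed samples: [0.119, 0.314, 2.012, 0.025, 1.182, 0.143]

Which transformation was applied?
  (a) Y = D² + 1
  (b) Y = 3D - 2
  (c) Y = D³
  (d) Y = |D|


Checking option (d) Y = |D|:
  D = 0.119 -> Y = 0.119 ✓
  D = 0.314 -> Y = 0.314 ✓
  D = 2.012 -> Y = 2.012 ✓
All samples match this transformation.

(d) |D|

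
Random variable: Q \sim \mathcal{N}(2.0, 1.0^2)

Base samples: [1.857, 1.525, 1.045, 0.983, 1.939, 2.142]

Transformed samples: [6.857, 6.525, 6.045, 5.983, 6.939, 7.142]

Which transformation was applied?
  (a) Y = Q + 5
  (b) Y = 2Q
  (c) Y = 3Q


Checking option (a) Y = Q + 5:
  Q = 1.857 -> Y = 6.857 ✓
  Q = 1.525 -> Y = 6.525 ✓
  Q = 1.045 -> Y = 6.045 ✓
All samples match this transformation.

(a) Q + 5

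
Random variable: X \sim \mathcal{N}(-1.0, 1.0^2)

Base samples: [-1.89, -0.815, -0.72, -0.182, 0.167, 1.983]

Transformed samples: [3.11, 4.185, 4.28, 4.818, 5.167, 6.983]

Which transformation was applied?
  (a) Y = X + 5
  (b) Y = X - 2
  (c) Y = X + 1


Checking option (a) Y = X + 5:
  X = -1.89 -> Y = 3.11 ✓
  X = -0.815 -> Y = 4.185 ✓
  X = -0.72 -> Y = 4.28 ✓
All samples match this transformation.

(a) X + 5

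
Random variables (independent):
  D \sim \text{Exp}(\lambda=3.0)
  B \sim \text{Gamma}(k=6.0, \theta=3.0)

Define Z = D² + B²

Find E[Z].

E[Z] = E[D²] + E[B²]
E[D²] = Var(D) + E[D]² = 0.11111111 + 0.11111111 = 0.22222222
E[B²] = Var(B) + E[B]² = 54 + 324 = 378
E[Z] = 0.22222222 + 378 = 378.22222

378.22222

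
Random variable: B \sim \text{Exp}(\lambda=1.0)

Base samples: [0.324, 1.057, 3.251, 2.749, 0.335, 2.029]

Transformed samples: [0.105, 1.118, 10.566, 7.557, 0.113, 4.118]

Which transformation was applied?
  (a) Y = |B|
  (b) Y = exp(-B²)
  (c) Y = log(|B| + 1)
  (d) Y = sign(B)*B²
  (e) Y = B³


Checking option (d) Y = sign(B)*B²:
  B = 0.324 -> Y = 0.105 ✓
  B = 1.057 -> Y = 1.118 ✓
  B = 3.251 -> Y = 10.566 ✓
All samples match this transformation.

(d) sign(B)*B²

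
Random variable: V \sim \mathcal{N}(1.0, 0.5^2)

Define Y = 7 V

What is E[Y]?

For Y = 7V:
E[Y] = 7 * E[V]
E[V] = 1.0 = 1
E[Y] = 7 * 1 = 7

7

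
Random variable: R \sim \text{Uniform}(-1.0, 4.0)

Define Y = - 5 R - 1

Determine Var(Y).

For Y = aR + b: Var(Y) = a² * Var(R)
Var(R) = (4 + 1)^2/12 = 2.0833333
Var(Y) = (-5)² * 2.0833333 = 25 * 2.0833333 = 52.083333

52.083333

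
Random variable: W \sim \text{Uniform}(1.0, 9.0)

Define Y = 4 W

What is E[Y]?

For Y = 4W:
E[Y] = 4 * E[W]
E[W] = (1 + 9)/2 = 5
E[Y] = 4 * 5 = 20

20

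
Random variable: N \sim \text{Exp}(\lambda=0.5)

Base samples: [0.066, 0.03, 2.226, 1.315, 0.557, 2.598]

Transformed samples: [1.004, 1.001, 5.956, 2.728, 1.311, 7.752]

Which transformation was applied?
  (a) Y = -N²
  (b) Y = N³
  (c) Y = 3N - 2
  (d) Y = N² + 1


Checking option (d) Y = N² + 1:
  N = 0.066 -> Y = 1.004 ✓
  N = 0.03 -> Y = 1.001 ✓
  N = 2.226 -> Y = 5.956 ✓
All samples match this transformation.

(d) N² + 1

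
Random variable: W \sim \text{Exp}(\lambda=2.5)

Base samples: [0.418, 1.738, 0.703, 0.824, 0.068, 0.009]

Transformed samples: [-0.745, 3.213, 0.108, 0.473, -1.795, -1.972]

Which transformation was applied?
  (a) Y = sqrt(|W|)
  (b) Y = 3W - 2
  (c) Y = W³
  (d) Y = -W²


Checking option (b) Y = 3W - 2:
  W = 0.418 -> Y = -0.745 ✓
  W = 1.738 -> Y = 3.213 ✓
  W = 0.703 -> Y = 0.108 ✓
All samples match this transformation.

(b) 3W - 2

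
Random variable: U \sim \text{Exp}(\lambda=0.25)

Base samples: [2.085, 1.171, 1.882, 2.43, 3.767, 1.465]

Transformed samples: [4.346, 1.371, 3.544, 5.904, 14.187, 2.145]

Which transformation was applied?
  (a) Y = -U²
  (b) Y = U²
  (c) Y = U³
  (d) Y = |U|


Checking option (b) Y = U²:
  U = 2.085 -> Y = 4.346 ✓
  U = 1.171 -> Y = 1.371 ✓
  U = 1.882 -> Y = 3.544 ✓
All samples match this transformation.

(b) U²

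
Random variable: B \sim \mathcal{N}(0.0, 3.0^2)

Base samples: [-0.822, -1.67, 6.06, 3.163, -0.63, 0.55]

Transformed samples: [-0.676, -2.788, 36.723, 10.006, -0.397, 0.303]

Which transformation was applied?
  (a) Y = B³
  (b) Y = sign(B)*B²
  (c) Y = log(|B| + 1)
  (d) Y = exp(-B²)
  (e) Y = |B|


Checking option (b) Y = sign(B)*B²:
  B = -0.822 -> Y = -0.676 ✓
  B = -1.67 -> Y = -2.788 ✓
  B = 6.06 -> Y = 36.723 ✓
All samples match this transformation.

(b) sign(B)*B²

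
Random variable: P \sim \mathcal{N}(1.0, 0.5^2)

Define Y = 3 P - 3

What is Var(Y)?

For Y = aP + b: Var(Y) = a² * Var(P)
Var(P) = 0.5^2 = 0.25
Var(Y) = 3² * 0.25 = 9 * 0.25 = 2.25

2.25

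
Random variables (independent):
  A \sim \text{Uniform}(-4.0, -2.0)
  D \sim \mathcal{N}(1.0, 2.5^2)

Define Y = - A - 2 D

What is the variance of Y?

For independent RVs: Var(aX + bY) = a²Var(X) + b²Var(Y)
Var(A) = 0.33333333
Var(D) = 6.25
Var(Y) = (-1)²*0.33333333 + (-2)²*6.25
= 1*0.33333333 + 4*6.25 = 25.333333

25.333333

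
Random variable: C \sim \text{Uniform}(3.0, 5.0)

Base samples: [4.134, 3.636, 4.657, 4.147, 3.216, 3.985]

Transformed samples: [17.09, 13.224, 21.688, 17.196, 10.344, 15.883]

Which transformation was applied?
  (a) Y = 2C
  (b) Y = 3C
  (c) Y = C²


Checking option (c) Y = C²:
  C = 4.134 -> Y = 17.09 ✓
  C = 3.636 -> Y = 13.224 ✓
  C = 4.657 -> Y = 21.688 ✓
All samples match this transformation.

(c) C²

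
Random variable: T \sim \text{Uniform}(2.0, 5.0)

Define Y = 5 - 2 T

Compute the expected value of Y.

For Y = -2T + 5:
E[Y] = -2 * E[T] + 5
E[T] = (2 + 5)/2 = 3.5
E[Y] = -2 * 3.5 + 5 = -2

-2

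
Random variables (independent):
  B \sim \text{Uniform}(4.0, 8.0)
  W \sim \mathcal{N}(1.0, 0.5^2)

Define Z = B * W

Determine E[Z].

For independent RVs: E[XY] = E[X]*E[Y]
E[B] = 6
E[W] = 1
E[Z] = 6 * 1 = 6

6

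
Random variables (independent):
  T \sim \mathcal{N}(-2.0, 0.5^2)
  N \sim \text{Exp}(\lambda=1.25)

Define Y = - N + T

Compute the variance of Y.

For independent RVs: Var(aX + bY) = a²Var(X) + b²Var(Y)
Var(T) = 0.25
Var(N) = 0.64
Var(Y) = 1²*0.25 + (-1)²*0.64
= 1*0.25 + 1*0.64 = 0.89

0.89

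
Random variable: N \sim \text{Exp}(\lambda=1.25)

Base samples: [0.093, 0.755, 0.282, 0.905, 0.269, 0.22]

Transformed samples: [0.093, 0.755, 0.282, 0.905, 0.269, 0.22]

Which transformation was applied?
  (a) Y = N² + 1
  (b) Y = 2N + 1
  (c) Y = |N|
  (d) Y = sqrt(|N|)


Checking option (c) Y = |N|:
  N = 0.093 -> Y = 0.093 ✓
  N = 0.755 -> Y = 0.755 ✓
  N = 0.282 -> Y = 0.282 ✓
All samples match this transformation.

(c) |N|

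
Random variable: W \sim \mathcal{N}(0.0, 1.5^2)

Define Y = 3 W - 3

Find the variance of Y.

For Y = aW + b: Var(Y) = a² * Var(W)
Var(W) = 1.5^2 = 2.25
Var(Y) = 3² * 2.25 = 9 * 2.25 = 20.25

20.25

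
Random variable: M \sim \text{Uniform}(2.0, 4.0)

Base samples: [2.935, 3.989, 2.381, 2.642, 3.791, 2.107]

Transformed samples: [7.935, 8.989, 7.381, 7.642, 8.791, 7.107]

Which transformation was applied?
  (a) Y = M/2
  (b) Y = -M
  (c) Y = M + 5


Checking option (c) Y = M + 5:
  M = 2.935 -> Y = 7.935 ✓
  M = 3.989 -> Y = 8.989 ✓
  M = 2.381 -> Y = 7.381 ✓
All samples match this transformation.

(c) M + 5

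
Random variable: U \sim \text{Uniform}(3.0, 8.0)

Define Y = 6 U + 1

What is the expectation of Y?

For Y = 6U + 1:
E[Y] = 6 * E[U] + 1
E[U] = (3 + 8)/2 = 5.5
E[Y] = 6 * 5.5 + 1 = 34

34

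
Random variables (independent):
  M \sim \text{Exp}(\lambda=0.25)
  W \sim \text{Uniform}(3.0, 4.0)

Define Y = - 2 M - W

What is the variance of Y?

For independent RVs: Var(aX + bY) = a²Var(X) + b²Var(Y)
Var(M) = 16
Var(W) = 0.083333333
Var(Y) = (-2)²*16 + (-1)²*0.083333333
= 4*16 + 1*0.083333333 = 64.083333

64.083333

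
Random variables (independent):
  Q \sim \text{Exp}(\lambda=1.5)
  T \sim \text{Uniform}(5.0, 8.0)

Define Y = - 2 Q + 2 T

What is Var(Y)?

For independent RVs: Var(aX + bY) = a²Var(X) + b²Var(Y)
Var(Q) = 0.44444444
Var(T) = 0.75
Var(Y) = (-2)²*0.44444444 + 2²*0.75
= 4*0.44444444 + 4*0.75 = 4.7777778

4.7777778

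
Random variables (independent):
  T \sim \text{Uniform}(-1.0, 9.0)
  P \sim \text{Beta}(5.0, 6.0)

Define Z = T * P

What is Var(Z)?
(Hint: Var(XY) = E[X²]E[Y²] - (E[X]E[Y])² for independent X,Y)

Var(XY) = E[X²]E[Y²] - (E[X]E[Y])²
E[T] = 4, Var(T) = 8.3333333
E[P] = 0.45454545, Var(P) = 0.020661157
E[T²] = 8.3333333 + 4² = 24.333333
E[P²] = 0.020661157 + 0.45454545² = 0.22727273
Var(Z) = 24.333333*0.22727273 - (4*0.45454545)²
= 5.530303 - 3.3057851 = 2.2245179

2.2245179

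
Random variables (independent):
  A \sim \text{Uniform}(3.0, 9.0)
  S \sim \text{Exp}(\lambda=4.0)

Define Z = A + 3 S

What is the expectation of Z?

E[Z] = 1*E[A] + 3*E[S]
E[A] = 6
E[S] = 0.25
E[Z] = 1*6 + 3*0.25 = 6.75

6.75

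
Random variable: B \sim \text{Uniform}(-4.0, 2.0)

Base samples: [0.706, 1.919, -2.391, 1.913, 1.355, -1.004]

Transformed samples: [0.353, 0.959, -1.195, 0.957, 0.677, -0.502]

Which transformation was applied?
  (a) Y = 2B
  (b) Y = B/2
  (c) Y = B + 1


Checking option (b) Y = B/2:
  B = 0.706 -> Y = 0.353 ✓
  B = 1.919 -> Y = 0.959 ✓
  B = -2.391 -> Y = -1.195 ✓
All samples match this transformation.

(b) B/2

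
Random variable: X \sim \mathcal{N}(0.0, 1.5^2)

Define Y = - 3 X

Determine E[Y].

For Y = -3X:
E[Y] = -3 * E[X]
E[X] = 0.0 = 0
E[Y] = -3 * 0 = 0

0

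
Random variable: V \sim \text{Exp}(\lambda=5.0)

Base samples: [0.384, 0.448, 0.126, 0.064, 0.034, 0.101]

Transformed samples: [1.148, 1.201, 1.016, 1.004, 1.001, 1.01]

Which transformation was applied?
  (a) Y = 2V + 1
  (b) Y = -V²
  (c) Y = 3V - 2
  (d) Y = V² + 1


Checking option (d) Y = V² + 1:
  V = 0.384 -> Y = 1.148 ✓
  V = 0.448 -> Y = 1.201 ✓
  V = 0.126 -> Y = 1.016 ✓
All samples match this transformation.

(d) V² + 1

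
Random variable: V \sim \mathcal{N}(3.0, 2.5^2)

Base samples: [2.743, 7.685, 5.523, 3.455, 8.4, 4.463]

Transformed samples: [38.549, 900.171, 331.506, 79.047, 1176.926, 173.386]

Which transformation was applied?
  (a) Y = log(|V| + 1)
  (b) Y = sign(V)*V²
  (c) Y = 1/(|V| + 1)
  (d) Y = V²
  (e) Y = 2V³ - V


Checking option (e) Y = 2V³ - V:
  V = 2.743 -> Y = 38.549 ✓
  V = 7.685 -> Y = 900.171 ✓
  V = 5.523 -> Y = 331.506 ✓
All samples match this transformation.

(e) 2V³ - V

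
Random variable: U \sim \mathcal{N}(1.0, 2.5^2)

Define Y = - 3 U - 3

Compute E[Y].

For Y = -3U - 3:
E[Y] = -3 * E[U] - 3
E[U] = 1.0 = 1
E[Y] = -3 * 1 - 3 = -6

-6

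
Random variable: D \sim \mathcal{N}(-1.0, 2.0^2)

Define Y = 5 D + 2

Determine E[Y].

For Y = 5D + 2:
E[Y] = 5 * E[D] + 2
E[D] = -1.0 = -1
E[Y] = 5 * (-1) + 2 = -3

-3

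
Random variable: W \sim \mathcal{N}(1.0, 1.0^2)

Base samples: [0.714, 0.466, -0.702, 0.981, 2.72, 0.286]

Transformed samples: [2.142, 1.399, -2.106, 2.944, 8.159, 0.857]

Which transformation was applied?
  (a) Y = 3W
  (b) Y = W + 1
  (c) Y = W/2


Checking option (a) Y = 3W:
  W = 0.714 -> Y = 2.142 ✓
  W = 0.466 -> Y = 1.399 ✓
  W = -0.702 -> Y = -2.106 ✓
All samples match this transformation.

(a) 3W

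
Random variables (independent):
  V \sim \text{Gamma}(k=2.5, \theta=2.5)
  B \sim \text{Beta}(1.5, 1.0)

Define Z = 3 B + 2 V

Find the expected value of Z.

E[Z] = 2*E[V] + 3*E[B]
E[V] = 6.25
E[B] = 0.6
E[Z] = 2*6.25 + 3*0.6 = 14.3

14.3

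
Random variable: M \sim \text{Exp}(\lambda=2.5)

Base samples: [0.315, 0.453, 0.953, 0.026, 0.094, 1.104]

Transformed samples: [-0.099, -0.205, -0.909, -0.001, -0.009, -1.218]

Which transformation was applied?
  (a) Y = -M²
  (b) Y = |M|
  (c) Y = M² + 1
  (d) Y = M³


Checking option (a) Y = -M²:
  M = 0.315 -> Y = -0.099 ✓
  M = 0.453 -> Y = -0.205 ✓
  M = 0.953 -> Y = -0.909 ✓
All samples match this transformation.

(a) -M²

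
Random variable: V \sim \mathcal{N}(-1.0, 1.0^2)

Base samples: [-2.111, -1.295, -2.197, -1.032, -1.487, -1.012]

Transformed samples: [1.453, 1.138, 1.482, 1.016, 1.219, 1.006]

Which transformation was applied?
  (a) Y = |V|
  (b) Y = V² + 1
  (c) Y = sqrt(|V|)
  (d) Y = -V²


Checking option (c) Y = sqrt(|V|):
  V = -2.111 -> Y = 1.453 ✓
  V = -1.295 -> Y = 1.138 ✓
  V = -2.197 -> Y = 1.482 ✓
All samples match this transformation.

(c) sqrt(|V|)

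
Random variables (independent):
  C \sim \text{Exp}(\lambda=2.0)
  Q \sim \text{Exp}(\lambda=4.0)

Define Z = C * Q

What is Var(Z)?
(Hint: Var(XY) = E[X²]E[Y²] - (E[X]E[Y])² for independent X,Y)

Var(XY) = E[X²]E[Y²] - (E[X]E[Y])²
E[C] = 0.5, Var(C) = 0.25
E[Q] = 0.25, Var(Q) = 0.0625
E[C²] = 0.25 + 0.5² = 0.5
E[Q²] = 0.0625 + 0.25² = 0.125
Var(Z) = 0.5*0.125 - (0.5*0.25)²
= 0.0625 - 0.015625 = 0.046875

0.046875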